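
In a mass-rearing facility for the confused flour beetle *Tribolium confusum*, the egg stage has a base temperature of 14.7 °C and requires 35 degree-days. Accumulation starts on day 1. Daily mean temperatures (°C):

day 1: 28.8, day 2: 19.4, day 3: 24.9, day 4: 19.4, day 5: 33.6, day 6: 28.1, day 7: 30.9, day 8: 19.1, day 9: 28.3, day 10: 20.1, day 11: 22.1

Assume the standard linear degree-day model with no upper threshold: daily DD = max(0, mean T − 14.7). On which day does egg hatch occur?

Daily DD above 14.7 °C: 14.1, 4.7, 10.2, 4.7, 18.9, 13.4, 16.2, 4.4, 13.6, 5.4, 7.4.
Cumulative: 14.1, 18.8, 29.0, 33.7, 52.6, 66.0, 82.2, 86.6, 100.2, 105.6, 113.0.
The total first reaches 35 DD on day 5.

day 5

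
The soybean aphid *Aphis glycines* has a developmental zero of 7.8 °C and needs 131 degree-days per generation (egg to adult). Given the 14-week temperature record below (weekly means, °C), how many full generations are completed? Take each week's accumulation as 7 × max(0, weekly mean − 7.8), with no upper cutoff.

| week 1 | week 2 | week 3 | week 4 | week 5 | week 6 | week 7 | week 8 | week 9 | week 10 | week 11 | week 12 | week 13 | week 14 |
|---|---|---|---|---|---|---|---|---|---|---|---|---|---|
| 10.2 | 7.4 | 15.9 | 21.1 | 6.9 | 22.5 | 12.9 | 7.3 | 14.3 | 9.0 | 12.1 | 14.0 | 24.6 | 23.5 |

5 generations

Weekly DD (7 × max(0, T̄ − 7.8)): 16.8, 0.0, 56.7, 93.1, 0.0, 102.9, 35.7, 0.0, 45.5, 8.4, 30.1, 43.4, 117.6, 109.9.
Season total = 660.1 DD.
Complete generations = ⌊660.1 / 131⌋ = 5.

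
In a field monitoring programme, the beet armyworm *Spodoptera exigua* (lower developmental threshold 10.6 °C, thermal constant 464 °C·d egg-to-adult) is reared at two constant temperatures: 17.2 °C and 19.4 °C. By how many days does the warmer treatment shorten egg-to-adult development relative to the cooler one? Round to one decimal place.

17.6 days

At 17.2 °C: 464 / (17.2 − 10.6) = 464 / 6.6 = 70.303 d.
At 19.4 °C: 464 / (19.4 − 10.6) = 464 / 8.8 = 52.727 d.
Difference = |70.303 − 52.727| = 17.576 ≈ 17.6 days.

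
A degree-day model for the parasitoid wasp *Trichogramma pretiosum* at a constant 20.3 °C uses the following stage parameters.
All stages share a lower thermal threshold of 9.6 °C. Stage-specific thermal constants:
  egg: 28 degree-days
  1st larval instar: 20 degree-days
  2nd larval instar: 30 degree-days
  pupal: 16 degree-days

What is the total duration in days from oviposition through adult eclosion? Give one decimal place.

8.8 days

Daily accumulation at 20.3 °C = 20.3 − 9.6 = 10.7 DD/day.
Total K = 28 + 20 + 30 + 16 = 94 DD.
Total duration = 94 / 10.7 = 8.785 ≈ 8.8 days.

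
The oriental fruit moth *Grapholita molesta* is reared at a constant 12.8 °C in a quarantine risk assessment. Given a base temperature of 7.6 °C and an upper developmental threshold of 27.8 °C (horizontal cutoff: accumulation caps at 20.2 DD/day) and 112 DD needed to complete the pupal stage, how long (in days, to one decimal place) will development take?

21.5 days

Daily accumulation = 12.8 − 7.6 = 5.2 DD/day.
Duration = 112 / 5.2 = 21.538 ≈ 21.5 days.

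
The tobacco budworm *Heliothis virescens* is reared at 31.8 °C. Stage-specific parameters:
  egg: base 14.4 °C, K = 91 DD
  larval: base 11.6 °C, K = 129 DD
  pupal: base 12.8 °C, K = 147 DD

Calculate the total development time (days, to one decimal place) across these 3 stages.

egg: 91 / (31.8 − 14.4) = 91 / 17.4 = 5.230 d.
larval: 129 / (31.8 − 11.6) = 129 / 20.2 = 6.386 d.
pupal: 147 / (31.8 − 12.8) = 147 / 19.0 = 7.737 d.
Sum = 19.353 ≈ 19.4 days.

19.4 days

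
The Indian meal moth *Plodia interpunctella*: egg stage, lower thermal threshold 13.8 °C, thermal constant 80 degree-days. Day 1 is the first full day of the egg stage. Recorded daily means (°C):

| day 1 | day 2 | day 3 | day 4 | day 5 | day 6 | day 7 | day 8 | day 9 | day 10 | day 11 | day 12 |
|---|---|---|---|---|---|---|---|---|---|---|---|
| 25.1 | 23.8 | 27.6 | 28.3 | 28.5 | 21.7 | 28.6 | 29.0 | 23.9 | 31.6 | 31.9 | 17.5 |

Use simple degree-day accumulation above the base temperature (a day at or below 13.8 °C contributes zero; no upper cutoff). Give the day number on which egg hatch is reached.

Daily DD above 13.8 °C: 11.3, 10.0, 13.8, 14.5, 14.7, 7.9, 14.8, 15.2, 10.1, 17.8, 18.1, 3.7.
Cumulative: 11.3, 21.3, 35.1, 49.6, 64.3, 72.2, 87.0, 102.2, 112.3, 130.1, 148.2, 151.9.
The total first reaches 80 DD on day 7.

day 7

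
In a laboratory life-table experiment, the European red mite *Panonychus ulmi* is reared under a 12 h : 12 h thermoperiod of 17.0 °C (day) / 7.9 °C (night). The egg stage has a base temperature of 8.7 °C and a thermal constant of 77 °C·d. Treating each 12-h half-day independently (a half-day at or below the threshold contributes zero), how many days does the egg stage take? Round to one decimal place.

18.6 days

Day half: max(0, 17.0 − 8.7) × 0.5 = 8.3 × 0.5 = 4.15 DD.
Night half: max(0, 7.9 − 8.7) × 0.5 = 0.0 × 0.5 = 0.00 DD.
Per 24 h: 4.15 DD/day.
Duration = 77 / 4.15 = 18.554 ≈ 18.6 days.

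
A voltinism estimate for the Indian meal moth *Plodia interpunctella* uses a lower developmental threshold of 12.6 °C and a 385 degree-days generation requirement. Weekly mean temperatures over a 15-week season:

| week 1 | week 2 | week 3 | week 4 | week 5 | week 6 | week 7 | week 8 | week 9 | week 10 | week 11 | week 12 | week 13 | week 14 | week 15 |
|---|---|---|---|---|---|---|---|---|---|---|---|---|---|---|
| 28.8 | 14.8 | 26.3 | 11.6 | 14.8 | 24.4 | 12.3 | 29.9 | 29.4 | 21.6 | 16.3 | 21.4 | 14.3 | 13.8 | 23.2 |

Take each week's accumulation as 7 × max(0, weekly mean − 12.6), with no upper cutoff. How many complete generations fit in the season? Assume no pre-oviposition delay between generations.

Weekly DD (7 × max(0, T̄ − 12.6)): 113.4, 15.4, 95.9, 0.0, 15.4, 82.6, 0.0, 121.1, 117.6, 63.0, 25.9, 61.6, 11.9, 8.4, 74.2.
Season total = 806.4 DD.
Complete generations = ⌊806.4 / 385⌋ = 2.

2 generations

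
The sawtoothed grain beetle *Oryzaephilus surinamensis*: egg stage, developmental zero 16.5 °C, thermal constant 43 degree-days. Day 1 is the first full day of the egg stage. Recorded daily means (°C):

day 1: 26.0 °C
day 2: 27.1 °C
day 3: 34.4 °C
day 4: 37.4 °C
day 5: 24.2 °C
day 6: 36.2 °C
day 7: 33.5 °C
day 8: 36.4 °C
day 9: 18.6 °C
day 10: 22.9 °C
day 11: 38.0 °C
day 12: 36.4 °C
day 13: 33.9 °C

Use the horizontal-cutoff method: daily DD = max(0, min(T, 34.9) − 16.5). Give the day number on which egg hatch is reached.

Daily DD above 16.5 °C (capped at 18.4): 9.5, 10.6, 17.9, 18.4, 7.7, 18.4, 17.0, 18.4, 2.1, 6.4, 18.4, 18.4, 17.4.
Cumulative: 9.5, 20.1, 38.0, 56.4, 64.1, 82.5, 99.5, 117.9, 120.0, 126.4, 144.8, 163.2, 180.6.
The total first reaches 43 DD on day 4.

day 4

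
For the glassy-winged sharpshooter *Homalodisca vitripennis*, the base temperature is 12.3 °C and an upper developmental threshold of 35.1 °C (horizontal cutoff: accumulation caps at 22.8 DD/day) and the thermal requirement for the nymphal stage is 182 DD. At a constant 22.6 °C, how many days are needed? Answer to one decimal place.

17.7 days

Daily accumulation = 22.6 − 12.3 = 10.3 DD/day.
Duration = 182 / 10.3 = 17.670 ≈ 17.7 days.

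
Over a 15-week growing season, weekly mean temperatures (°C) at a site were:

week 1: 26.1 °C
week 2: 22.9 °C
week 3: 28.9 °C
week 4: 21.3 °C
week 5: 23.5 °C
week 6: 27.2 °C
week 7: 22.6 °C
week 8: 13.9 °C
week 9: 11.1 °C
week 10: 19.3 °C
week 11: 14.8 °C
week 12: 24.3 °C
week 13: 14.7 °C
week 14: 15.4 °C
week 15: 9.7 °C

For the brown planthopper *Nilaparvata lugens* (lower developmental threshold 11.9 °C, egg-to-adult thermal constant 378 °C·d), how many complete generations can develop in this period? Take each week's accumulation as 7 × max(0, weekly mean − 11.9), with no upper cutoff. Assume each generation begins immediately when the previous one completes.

2 generations

Weekly DD (7 × max(0, T̄ − 11.9)): 99.4, 77.0, 119.0, 65.8, 81.2, 107.1, 74.9, 14.0, 0.0, 51.8, 20.3, 86.8, 19.6, 24.5, 0.0.
Season total = 841.4 DD.
Complete generations = ⌊841.4 / 378⌋ = 2.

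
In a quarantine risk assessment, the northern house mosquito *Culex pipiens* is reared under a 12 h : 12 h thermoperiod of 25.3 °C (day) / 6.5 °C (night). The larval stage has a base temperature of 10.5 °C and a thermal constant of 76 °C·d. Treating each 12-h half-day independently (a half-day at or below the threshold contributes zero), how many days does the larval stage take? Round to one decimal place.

Day half: max(0, 25.3 − 10.5) × 0.5 = 14.8 × 0.5 = 7.40 DD.
Night half: max(0, 6.5 − 10.5) × 0.5 = 0.0 × 0.5 = 0.00 DD.
Per 24 h: 7.40 DD/day.
Duration = 76 / 7.40 = 10.270 ≈ 10.3 days.

10.3 days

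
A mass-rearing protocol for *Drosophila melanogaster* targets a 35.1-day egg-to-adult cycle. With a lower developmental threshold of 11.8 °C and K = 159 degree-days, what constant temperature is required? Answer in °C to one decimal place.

16.3 °C

Required daily accumulation = 159 / 35.1 = 4.530 DD/day.
T = T_base + 4.530 = 11.8 + 4.530 = 16.330 ≈ 16.3 °C.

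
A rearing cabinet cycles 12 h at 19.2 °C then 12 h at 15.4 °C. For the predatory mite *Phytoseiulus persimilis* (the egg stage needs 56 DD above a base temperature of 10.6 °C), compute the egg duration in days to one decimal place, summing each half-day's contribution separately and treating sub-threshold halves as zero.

Day half: max(0, 19.2 − 10.6) × 0.5 = 8.6 × 0.5 = 4.30 DD.
Night half: max(0, 15.4 − 10.6) × 0.5 = 4.8 × 0.5 = 2.40 DD.
Per 24 h: 6.70 DD/day.
Duration = 56 / 6.70 = 8.358 ≈ 8.4 days.

8.4 days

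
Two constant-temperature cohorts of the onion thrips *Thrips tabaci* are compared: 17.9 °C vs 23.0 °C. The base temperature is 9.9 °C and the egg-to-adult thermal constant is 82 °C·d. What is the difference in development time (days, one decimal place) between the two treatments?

4.0 days

At 17.9 °C: 82 / (17.9 − 9.9) = 82 / 8.0 = 10.250 d.
At 23.0 °C: 82 / (23.0 − 9.9) = 82 / 13.1 = 6.260 d.
Difference = |10.250 − 6.260| = 3.990 ≈ 4.0 days.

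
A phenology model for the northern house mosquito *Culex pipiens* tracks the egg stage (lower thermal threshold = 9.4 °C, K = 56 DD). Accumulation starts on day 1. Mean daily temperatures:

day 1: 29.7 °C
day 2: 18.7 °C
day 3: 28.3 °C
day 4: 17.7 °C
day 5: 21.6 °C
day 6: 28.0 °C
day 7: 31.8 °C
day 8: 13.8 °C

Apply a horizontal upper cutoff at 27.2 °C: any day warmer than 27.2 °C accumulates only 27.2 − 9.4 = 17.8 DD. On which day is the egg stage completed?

day 5

Daily DD above 9.4 °C (capped at 17.8): 17.8, 9.3, 17.8, 8.3, 12.2, 17.8, 17.8, 4.4.
Cumulative: 17.8, 27.1, 44.9, 53.2, 65.4, 83.2, 101.0, 105.4.
The total first reaches 56 DD on day 5.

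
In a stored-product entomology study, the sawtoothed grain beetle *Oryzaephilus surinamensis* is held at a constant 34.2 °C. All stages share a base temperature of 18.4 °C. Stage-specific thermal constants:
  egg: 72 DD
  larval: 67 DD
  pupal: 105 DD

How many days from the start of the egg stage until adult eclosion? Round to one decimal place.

Daily accumulation at 34.2 °C = 34.2 − 18.4 = 15.8 DD/day.
Total K = 72 + 67 + 105 = 244 DD.
Total duration = 244 / 15.8 = 15.443 ≈ 15.4 days.

15.4 days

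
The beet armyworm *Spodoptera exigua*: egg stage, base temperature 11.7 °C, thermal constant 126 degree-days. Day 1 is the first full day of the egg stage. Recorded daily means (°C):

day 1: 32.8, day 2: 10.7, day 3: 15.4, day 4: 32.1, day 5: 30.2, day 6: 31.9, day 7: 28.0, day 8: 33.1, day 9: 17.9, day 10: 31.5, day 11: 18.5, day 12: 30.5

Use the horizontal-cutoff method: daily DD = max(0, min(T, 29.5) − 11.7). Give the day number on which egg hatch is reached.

day 10

Daily DD above 11.7 °C (capped at 17.8): 17.8, 0.0, 3.7, 17.8, 17.8, 17.8, 16.3, 17.8, 6.2, 17.8, 6.8, 17.8.
Cumulative: 17.8, 17.8, 21.5, 39.3, 57.1, 74.9, 91.2, 109.0, 115.2, 133.0, 139.8, 157.6.
The total first reaches 126 DD on day 10.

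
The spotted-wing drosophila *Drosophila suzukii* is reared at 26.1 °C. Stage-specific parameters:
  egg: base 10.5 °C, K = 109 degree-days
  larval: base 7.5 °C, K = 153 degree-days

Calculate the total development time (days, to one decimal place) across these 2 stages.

15.2 days

egg: 109 / (26.1 − 10.5) = 109 / 15.6 = 6.987 d.
larval: 153 / (26.1 − 7.5) = 153 / 18.6 = 8.226 d.
Sum = 15.213 ≈ 15.2 days.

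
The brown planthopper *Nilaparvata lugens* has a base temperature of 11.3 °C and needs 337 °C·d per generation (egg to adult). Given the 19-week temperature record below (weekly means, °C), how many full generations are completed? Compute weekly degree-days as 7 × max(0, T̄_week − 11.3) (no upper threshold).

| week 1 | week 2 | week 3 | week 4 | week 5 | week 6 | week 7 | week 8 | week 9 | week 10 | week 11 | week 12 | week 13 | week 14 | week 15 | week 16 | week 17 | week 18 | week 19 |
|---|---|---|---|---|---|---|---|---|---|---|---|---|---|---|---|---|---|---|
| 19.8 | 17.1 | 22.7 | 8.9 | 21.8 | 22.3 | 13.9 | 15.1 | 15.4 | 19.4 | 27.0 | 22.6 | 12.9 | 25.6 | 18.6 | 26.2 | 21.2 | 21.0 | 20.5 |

3 generations

Weekly DD (7 × max(0, T̄ − 11.3)): 59.5, 40.6, 79.8, 0.0, 73.5, 77.0, 18.2, 26.6, 28.7, 56.7, 109.9, 79.1, 11.2, 100.1, 51.1, 104.3, 69.3, 67.9, 64.4.
Season total = 1117.9 DD.
Complete generations = ⌊1117.9 / 337⌋ = 3.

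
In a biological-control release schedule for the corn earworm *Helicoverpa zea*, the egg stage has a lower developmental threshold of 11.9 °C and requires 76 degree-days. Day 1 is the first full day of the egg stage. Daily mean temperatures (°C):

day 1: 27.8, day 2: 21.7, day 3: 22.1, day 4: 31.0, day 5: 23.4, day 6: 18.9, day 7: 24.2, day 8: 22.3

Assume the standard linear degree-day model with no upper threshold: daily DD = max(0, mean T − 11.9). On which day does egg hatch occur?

Daily DD above 11.9 °C: 15.9, 9.8, 10.2, 19.1, 11.5, 7.0, 12.3, 10.4.
Cumulative: 15.9, 25.7, 35.9, 55.0, 66.5, 73.5, 85.8, 96.2.
The total first reaches 76 DD on day 7.

day 7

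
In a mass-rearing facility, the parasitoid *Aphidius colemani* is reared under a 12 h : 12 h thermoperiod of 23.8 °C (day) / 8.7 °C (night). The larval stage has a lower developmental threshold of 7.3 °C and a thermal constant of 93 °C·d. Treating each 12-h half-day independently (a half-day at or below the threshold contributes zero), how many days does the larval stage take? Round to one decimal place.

Day half: max(0, 23.8 − 7.3) × 0.5 = 16.5 × 0.5 = 8.25 DD.
Night half: max(0, 8.7 − 7.3) × 0.5 = 1.4 × 0.5 = 0.70 DD.
Per 24 h: 8.95 DD/day.
Duration = 93 / 8.95 = 10.391 ≈ 10.4 days.

10.4 days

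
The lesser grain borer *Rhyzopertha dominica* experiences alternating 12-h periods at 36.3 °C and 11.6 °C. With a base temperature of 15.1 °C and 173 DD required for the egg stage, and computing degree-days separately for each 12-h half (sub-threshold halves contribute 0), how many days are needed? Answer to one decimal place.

16.3 days

Day half: max(0, 36.3 − 15.1) × 0.5 = 21.2 × 0.5 = 10.60 DD.
Night half: max(0, 11.6 − 15.1) × 0.5 = 0.0 × 0.5 = 0.00 DD.
Per 24 h: 10.60 DD/day.
Duration = 173 / 10.60 = 16.321 ≈ 16.3 days.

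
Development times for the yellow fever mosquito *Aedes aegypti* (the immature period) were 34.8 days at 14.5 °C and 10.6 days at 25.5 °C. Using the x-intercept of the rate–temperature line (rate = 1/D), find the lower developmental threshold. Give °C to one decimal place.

Under the model K = D·(T − T_b), so D₁·(T₁ − T_b) = D₂·(T₂ − T_b).
34.8·(14.5 − T_b) = 10.6·(25.5 − T_b)
T_b = (34.8·14.5 − 10.6·25.5) / (34.8 − 10.6) = 234.30 / 24.2 = 9.682 °C ≈ 9.7 °C.

9.7 °C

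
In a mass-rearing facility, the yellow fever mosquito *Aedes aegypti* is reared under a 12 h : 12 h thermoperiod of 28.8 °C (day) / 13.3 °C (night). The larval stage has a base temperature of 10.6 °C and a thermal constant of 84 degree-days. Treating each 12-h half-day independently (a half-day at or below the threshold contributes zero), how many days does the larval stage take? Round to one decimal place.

8.0 days

Day half: max(0, 28.8 − 10.6) × 0.5 = 18.2 × 0.5 = 9.10 DD.
Night half: max(0, 13.3 − 10.6) × 0.5 = 2.7 × 0.5 = 1.35 DD.
Per 24 h: 10.45 DD/day.
Duration = 84 / 10.45 = 8.038 ≈ 8.0 days.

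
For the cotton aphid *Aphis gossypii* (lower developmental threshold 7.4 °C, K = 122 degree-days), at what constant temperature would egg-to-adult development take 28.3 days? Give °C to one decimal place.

11.7 °C

Required daily accumulation = 122 / 28.3 = 4.311 DD/day.
T = T_base + 4.311 = 7.4 + 4.311 = 11.711 ≈ 11.7 °C.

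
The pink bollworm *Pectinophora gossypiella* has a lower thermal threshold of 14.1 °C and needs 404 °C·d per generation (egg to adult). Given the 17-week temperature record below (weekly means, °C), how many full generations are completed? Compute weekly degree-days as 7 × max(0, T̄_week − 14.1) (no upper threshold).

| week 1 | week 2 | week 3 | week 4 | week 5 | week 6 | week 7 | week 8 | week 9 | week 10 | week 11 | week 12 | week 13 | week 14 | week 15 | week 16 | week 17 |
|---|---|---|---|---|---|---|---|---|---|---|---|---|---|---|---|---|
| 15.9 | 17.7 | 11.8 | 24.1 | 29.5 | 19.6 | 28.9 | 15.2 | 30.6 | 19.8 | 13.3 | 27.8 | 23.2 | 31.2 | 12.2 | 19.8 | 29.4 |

Weekly DD (7 × max(0, T̄ − 14.1)): 12.6, 25.2, 0.0, 70.0, 107.8, 38.5, 103.6, 7.7, 115.5, 39.9, 0.0, 95.9, 63.7, 119.7, 0.0, 39.9, 107.1.
Season total = 947.1 DD.
Complete generations = ⌊947.1 / 404⌋ = 2.

2 generations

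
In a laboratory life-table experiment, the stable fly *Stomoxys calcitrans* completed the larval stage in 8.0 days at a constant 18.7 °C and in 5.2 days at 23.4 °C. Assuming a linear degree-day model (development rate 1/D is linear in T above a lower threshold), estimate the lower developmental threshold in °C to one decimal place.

10.0 °C

Under the model K = D·(T − T_b), so D₁·(T₁ − T_b) = D₂·(T₂ − T_b).
8.0·(18.7 − T_b) = 5.2·(23.4 − T_b)
T_b = (8.0·18.7 − 5.2·23.4) / (8.0 − 5.2) = 27.92 / 2.8 = 9.971 °C ≈ 10.0 °C.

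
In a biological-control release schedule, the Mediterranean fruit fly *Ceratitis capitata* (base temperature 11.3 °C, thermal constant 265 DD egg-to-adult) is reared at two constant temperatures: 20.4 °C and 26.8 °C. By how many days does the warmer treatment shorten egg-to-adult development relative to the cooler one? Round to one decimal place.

12.0 days

At 20.4 °C: 265 / (20.4 − 11.3) = 265 / 9.1 = 29.121 d.
At 26.8 °C: 265 / (26.8 − 11.3) = 265 / 15.5 = 17.097 d.
Difference = |29.121 − 17.097| = 12.024 ≈ 12.0 days.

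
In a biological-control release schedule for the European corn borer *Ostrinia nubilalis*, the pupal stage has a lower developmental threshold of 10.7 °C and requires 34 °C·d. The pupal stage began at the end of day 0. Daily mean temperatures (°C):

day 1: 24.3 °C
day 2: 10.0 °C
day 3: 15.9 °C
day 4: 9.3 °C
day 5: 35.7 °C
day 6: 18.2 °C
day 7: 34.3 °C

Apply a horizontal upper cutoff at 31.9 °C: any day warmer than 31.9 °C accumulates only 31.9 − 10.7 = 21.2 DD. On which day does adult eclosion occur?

Daily DD above 10.7 °C (capped at 21.2): 13.6, 0.0, 5.2, 0.0, 21.2, 7.5, 21.2.
Cumulative: 13.6, 13.6, 18.8, 18.8, 40.0, 47.5, 68.7.
The total first reaches 34 DD on day 5.

day 5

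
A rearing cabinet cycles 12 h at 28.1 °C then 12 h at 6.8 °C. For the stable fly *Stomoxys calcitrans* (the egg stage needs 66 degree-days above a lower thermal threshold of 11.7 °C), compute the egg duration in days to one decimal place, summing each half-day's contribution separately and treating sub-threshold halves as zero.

8.0 days

Day half: max(0, 28.1 − 11.7) × 0.5 = 16.4 × 0.5 = 8.20 DD.
Night half: max(0, 6.8 − 11.7) × 0.5 = 0.0 × 0.5 = 0.00 DD.
Per 24 h: 8.20 DD/day.
Duration = 66 / 8.20 = 8.049 ≈ 8.0 days.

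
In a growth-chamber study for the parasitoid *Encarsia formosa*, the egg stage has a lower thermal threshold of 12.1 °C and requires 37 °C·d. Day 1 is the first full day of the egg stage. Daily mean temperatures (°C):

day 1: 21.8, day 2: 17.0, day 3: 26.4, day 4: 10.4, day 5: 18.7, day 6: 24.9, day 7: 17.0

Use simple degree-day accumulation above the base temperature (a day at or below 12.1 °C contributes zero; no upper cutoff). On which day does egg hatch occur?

Daily DD above 12.1 °C: 9.7, 4.9, 14.3, 0.0, 6.6, 12.8, 4.9.
Cumulative: 9.7, 14.6, 28.9, 28.9, 35.5, 48.3, 53.2.
The total first reaches 37 DD on day 6.

day 6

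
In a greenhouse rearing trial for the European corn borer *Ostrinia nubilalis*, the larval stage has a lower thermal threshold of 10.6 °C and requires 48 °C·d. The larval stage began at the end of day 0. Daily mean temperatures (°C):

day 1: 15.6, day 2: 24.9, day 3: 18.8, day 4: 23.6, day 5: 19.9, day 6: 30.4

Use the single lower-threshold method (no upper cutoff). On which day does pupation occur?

day 5

Daily DD above 10.6 °C: 5.0, 14.3, 8.2, 13.0, 9.3, 19.8.
Cumulative: 5.0, 19.3, 27.5, 40.5, 49.8, 69.6.
The total first reaches 48 DD on day 5.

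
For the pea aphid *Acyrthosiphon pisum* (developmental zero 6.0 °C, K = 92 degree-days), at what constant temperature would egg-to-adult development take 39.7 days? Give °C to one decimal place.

8.3 °C

Required daily accumulation = 92 / 39.7 = 2.317 DD/day.
T = T_base + 2.317 = 6.0 + 2.317 = 8.317 ≈ 8.3 °C.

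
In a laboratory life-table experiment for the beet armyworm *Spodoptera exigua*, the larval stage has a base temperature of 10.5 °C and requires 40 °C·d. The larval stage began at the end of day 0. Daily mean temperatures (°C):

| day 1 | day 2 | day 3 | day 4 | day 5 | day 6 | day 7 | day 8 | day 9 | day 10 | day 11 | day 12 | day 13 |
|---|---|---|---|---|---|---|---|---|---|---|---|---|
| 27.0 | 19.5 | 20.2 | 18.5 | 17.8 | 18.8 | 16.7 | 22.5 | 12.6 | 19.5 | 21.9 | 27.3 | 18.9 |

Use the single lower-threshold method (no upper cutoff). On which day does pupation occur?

day 4

Daily DD above 10.5 °C: 16.5, 9.0, 9.7, 8.0, 7.3, 8.3, 6.2, 12.0, 2.1, 9.0, 11.4, 16.8, 8.4.
Cumulative: 16.5, 25.5, 35.2, 43.2, 50.5, 58.8, 65.0, 77.0, 79.1, 88.1, 99.5, 116.3, 124.7.
The total first reaches 40 DD on day 4.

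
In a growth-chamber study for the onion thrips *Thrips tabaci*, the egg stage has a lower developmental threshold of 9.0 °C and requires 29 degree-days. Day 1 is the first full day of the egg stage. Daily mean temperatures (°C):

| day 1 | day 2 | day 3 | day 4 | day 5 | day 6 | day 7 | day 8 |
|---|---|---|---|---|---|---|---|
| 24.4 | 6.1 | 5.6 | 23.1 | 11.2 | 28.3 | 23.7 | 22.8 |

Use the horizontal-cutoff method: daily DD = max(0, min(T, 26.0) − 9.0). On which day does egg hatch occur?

Daily DD above 9.0 °C (capped at 17.0): 15.4, 0.0, 0.0, 14.1, 2.2, 17.0, 14.7, 13.8.
Cumulative: 15.4, 15.4, 15.4, 29.5, 31.7, 48.7, 63.4, 77.2.
The total first reaches 29 DD on day 4.

day 4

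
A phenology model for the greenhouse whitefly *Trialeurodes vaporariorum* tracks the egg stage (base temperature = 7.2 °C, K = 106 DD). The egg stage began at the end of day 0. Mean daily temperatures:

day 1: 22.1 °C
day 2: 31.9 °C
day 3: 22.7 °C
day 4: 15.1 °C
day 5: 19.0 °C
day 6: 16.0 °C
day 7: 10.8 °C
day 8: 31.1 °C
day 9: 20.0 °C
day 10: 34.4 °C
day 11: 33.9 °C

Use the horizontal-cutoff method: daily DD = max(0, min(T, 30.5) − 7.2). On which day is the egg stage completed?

day 8

Daily DD above 7.2 °C (capped at 23.3): 14.9, 23.3, 15.5, 7.9, 11.8, 8.8, 3.6, 23.3, 12.8, 23.3, 23.3.
Cumulative: 14.9, 38.2, 53.7, 61.6, 73.4, 82.2, 85.8, 109.1, 121.9, 145.2, 168.5.
The total first reaches 106 DD on day 8.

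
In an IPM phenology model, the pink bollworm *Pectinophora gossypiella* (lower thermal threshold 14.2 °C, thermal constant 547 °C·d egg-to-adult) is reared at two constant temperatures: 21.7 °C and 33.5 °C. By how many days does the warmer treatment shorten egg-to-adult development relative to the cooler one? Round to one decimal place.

44.6 days

At 21.7 °C: 547 / (21.7 − 14.2) = 547 / 7.5 = 72.933 d.
At 33.5 °C: 547 / (33.5 − 14.2) = 547 / 19.3 = 28.342 d.
Difference = |72.933 − 28.342| = 44.591 ≈ 44.6 days.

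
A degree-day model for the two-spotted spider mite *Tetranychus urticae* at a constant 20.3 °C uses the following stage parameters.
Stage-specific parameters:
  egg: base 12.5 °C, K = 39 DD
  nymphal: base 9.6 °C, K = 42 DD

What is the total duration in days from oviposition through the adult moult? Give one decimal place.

8.9 days

egg: 39 / (20.3 − 12.5) = 39 / 7.8 = 5.000 d.
nymphal: 42 / (20.3 − 9.6) = 42 / 10.7 = 3.925 d.
Sum = 8.925 ≈ 8.9 days.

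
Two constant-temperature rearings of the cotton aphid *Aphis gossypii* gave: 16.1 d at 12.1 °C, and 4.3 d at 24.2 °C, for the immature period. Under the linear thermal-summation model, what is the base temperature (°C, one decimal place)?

Equal thermal constants: D₁(T₁ − T_b) = D₂(T₂ − T_b).
16.1·(12.1 − T_b) = 4.3·(24.2 − T_b)
T_b = (16.1·12.1 − 4.3·24.2) / (16.1 − 4.3) = 90.75 / 11.8 = 7.691 °C ≈ 7.7 °C.

7.7 °C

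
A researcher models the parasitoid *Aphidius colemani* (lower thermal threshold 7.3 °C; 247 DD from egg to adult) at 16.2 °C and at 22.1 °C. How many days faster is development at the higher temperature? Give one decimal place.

11.1 days

At 16.2 °C: 247 / (16.2 − 7.3) = 247 / 8.9 = 27.753 d.
At 22.1 °C: 247 / (22.1 − 7.3) = 247 / 14.8 = 16.689 d.
Difference = |27.753 − 16.689| = 11.064 ≈ 11.1 days.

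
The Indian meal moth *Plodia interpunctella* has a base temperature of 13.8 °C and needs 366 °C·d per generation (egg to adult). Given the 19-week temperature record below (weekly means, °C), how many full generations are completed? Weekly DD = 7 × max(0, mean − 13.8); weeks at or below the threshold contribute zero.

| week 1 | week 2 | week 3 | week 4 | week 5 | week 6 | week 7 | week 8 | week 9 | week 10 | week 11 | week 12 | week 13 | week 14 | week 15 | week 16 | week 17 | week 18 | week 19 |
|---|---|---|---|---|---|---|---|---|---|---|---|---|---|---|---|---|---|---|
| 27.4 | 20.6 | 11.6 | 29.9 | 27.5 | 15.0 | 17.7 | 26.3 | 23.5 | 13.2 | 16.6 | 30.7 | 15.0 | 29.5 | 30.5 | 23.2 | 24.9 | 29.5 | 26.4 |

3 generations

Weekly DD (7 × max(0, T̄ − 13.8)): 95.2, 47.6, 0.0, 112.7, 95.9, 8.4, 27.3, 87.5, 67.9, 0.0, 19.6, 118.3, 8.4, 109.9, 116.9, 65.8, 77.7, 109.9, 88.2.
Season total = 1257.2 DD.
Complete generations = ⌊1257.2 / 366⌋ = 3.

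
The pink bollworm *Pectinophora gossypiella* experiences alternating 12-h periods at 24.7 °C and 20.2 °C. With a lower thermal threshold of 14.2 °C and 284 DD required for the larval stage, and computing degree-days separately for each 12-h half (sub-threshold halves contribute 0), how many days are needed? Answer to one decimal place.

34.4 days

Day half: max(0, 24.7 − 14.2) × 0.5 = 10.5 × 0.5 = 5.25 DD.
Night half: max(0, 20.2 − 14.2) × 0.5 = 6.0 × 0.5 = 3.00 DD.
Per 24 h: 8.25 DD/day.
Duration = 284 / 8.25 = 34.424 ≈ 34.4 days.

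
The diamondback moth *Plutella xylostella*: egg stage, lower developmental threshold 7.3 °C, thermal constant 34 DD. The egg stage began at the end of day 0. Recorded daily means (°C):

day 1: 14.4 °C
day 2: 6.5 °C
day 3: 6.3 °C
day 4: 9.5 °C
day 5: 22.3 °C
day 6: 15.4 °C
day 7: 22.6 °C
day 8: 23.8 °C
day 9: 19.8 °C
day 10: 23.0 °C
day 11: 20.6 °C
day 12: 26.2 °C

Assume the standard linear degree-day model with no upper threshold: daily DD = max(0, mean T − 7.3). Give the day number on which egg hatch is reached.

day 7

Daily DD above 7.3 °C: 7.1, 0.0, 0.0, 2.2, 15.0, 8.1, 15.3, 16.5, 12.5, 15.7, 13.3, 18.9.
Cumulative: 7.1, 7.1, 7.1, 9.3, 24.3, 32.4, 47.7, 64.2, 76.7, 92.4, 105.7, 124.6.
The total first reaches 34 DD on day 7.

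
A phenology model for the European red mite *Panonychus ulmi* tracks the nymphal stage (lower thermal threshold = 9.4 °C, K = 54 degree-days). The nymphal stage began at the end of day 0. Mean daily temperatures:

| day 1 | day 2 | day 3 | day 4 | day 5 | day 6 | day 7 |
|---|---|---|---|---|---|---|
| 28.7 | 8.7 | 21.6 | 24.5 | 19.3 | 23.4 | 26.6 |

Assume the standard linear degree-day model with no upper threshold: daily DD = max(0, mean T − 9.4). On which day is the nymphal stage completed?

day 5

Daily DD above 9.4 °C: 19.3, 0.0, 12.2, 15.1, 9.9, 14.0, 17.2.
Cumulative: 19.3, 19.3, 31.5, 46.6, 56.5, 70.5, 87.7.
The total first reaches 54 DD on day 5.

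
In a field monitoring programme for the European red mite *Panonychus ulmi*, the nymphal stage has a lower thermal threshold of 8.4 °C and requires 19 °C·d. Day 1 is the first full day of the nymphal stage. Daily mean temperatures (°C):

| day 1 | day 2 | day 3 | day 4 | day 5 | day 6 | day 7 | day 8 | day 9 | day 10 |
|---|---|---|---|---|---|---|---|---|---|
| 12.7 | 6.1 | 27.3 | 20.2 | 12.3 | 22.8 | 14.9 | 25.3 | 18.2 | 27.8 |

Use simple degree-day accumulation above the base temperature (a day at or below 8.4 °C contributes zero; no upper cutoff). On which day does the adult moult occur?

day 3

Daily DD above 8.4 °C: 4.3, 0.0, 18.9, 11.8, 3.9, 14.4, 6.5, 16.9, 9.8, 19.4.
Cumulative: 4.3, 4.3, 23.2, 35.0, 38.9, 53.3, 59.8, 76.7, 86.5, 105.9.
The total first reaches 19 DD on day 3.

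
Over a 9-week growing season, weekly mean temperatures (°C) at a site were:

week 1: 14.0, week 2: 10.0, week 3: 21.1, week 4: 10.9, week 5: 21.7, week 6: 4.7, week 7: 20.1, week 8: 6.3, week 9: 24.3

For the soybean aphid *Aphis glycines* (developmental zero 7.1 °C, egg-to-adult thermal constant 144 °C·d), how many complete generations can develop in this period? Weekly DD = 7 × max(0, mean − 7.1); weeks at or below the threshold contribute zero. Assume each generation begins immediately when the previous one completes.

3 generations

Weekly DD (7 × max(0, T̄ − 7.1)): 48.3, 20.3, 98.0, 26.6, 102.2, 0.0, 91.0, 0.0, 120.4.
Season total = 506.8 DD.
Complete generations = ⌊506.8 / 144⌋ = 3.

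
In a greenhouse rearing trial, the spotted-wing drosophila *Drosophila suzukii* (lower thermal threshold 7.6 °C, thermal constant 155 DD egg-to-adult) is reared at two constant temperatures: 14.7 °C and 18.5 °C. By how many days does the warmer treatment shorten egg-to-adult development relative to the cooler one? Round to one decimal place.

At 14.7 °C: 155 / (14.7 − 7.6) = 155 / 7.1 = 21.831 d.
At 18.5 °C: 155 / (18.5 − 7.6) = 155 / 10.9 = 14.220 d.
Difference = |21.831 − 14.220| = 7.611 ≈ 7.6 days.

7.6 days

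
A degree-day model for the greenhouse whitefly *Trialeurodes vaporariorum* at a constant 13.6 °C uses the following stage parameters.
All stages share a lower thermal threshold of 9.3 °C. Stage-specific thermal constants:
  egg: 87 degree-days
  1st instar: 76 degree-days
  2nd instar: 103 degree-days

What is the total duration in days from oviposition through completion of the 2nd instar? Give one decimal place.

61.9 days

Daily accumulation at 13.6 °C = 13.6 − 9.3 = 4.3 DD/day.
Total K = 87 + 76 + 103 = 266 DD.
Total duration = 266 / 4.3 = 61.860 ≈ 61.9 days.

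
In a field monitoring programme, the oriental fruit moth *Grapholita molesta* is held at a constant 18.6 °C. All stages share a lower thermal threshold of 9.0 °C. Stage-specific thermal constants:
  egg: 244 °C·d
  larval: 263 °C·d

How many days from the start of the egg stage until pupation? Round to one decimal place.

Daily accumulation at 18.6 °C = 18.6 − 9.0 = 9.6 DD/day.
Total K = 244 + 263 = 507 DD.
Total duration = 507 / 9.6 = 52.812 ≈ 52.8 days.

52.8 days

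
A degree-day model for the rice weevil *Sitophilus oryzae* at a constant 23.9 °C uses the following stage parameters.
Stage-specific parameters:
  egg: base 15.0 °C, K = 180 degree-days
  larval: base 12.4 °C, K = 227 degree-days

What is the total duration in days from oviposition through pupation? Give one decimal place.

40.0 days

egg: 180 / (23.9 − 15.0) = 180 / 8.9 = 20.225 d.
larval: 227 / (23.9 − 12.4) = 227 / 11.5 = 19.739 d.
Sum = 39.964 ≈ 40.0 days.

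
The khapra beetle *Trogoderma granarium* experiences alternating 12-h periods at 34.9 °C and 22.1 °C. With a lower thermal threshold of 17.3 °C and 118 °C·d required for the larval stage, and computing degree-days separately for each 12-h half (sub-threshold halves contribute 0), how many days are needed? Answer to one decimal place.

10.5 days

Day half: max(0, 34.9 − 17.3) × 0.5 = 17.6 × 0.5 = 8.80 DD.
Night half: max(0, 22.1 − 17.3) × 0.5 = 4.8 × 0.5 = 2.40 DD.
Per 24 h: 11.20 DD/day.
Duration = 118 / 11.20 = 10.536 ≈ 10.5 days.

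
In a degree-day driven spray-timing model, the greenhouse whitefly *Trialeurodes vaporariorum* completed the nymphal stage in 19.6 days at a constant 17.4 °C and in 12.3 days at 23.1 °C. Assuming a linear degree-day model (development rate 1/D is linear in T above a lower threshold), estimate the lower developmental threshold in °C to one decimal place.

7.8 °C

Under the model K = D·(T − T_b), so D₁·(T₁ − T_b) = D₂·(T₂ − T_b).
19.6·(17.4 − T_b) = 12.3·(23.1 − T_b)
T_b = (19.6·17.4 − 12.3·23.1) / (19.6 − 12.3) = 56.91 / 7.3 = 7.796 °C ≈ 7.8 °C.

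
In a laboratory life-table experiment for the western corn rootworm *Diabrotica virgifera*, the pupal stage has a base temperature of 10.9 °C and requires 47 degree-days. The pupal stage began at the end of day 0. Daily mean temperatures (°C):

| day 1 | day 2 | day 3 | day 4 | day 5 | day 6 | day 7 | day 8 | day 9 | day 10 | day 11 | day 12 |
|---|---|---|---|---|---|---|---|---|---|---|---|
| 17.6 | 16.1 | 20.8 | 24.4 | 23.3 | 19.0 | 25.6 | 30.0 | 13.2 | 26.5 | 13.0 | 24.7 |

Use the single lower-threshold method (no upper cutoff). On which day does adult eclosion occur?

Daily DD above 10.9 °C: 6.7, 5.2, 9.9, 13.5, 12.4, 8.1, 14.7, 19.1, 2.3, 15.6, 2.1, 13.8.
Cumulative: 6.7, 11.9, 21.8, 35.3, 47.7, 55.8, 70.5, 89.6, 91.9, 107.5, 109.6, 123.4.
The total first reaches 47 DD on day 5.

day 5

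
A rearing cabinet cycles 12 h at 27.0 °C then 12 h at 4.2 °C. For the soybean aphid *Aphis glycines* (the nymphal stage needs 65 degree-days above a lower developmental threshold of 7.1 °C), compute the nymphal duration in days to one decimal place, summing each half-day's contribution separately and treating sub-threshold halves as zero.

Day half: max(0, 27.0 − 7.1) × 0.5 = 19.9 × 0.5 = 9.95 DD.
Night half: max(0, 4.2 − 7.1) × 0.5 = 0.0 × 0.5 = 0.00 DD.
Per 24 h: 9.95 DD/day.
Duration = 65 / 9.95 = 6.533 ≈ 6.5 days.

6.5 days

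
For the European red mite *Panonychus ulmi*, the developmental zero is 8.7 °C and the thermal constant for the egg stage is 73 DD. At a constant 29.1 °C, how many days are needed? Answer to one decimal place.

3.6 days

Daily accumulation = 29.1 − 8.7 = 20.4 DD/day.
Duration = 73 / 20.4 = 3.578 ≈ 3.6 days.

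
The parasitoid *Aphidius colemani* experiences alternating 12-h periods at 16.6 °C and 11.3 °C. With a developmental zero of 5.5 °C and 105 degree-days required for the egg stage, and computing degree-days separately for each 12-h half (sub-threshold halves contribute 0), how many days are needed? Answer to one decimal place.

Day half: max(0, 16.6 − 5.5) × 0.5 = 11.1 × 0.5 = 5.55 DD.
Night half: max(0, 11.3 − 5.5) × 0.5 = 5.8 × 0.5 = 2.90 DD.
Per 24 h: 8.45 DD/day.
Duration = 105 / 8.45 = 12.426 ≈ 12.4 days.

12.4 days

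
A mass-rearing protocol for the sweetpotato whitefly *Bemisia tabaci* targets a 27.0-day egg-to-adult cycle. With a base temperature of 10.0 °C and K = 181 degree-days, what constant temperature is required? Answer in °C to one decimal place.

Required daily accumulation = 181 / 27.0 = 6.704 DD/day.
T = T_base + 6.704 = 10.0 + 6.704 = 16.704 ≈ 16.7 °C.

16.7 °C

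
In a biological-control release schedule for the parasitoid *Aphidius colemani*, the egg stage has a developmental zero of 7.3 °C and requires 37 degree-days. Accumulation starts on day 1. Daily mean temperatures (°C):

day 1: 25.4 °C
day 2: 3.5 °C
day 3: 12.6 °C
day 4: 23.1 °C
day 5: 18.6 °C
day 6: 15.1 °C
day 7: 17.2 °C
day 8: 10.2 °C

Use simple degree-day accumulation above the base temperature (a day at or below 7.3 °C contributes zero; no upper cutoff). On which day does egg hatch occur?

Daily DD above 7.3 °C: 18.1, 0.0, 5.3, 15.8, 11.3, 7.8, 9.9, 2.9.
Cumulative: 18.1, 18.1, 23.4, 39.2, 50.5, 58.3, 68.2, 71.1.
The total first reaches 37 DD on day 4.

day 4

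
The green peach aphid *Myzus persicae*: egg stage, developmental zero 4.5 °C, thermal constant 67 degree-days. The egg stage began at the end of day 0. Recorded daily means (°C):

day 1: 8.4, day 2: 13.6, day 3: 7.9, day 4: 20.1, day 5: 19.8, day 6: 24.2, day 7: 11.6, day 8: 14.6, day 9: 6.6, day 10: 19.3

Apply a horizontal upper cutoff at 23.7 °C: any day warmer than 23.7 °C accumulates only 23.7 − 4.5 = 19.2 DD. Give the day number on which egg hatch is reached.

Daily DD above 4.5 °C (capped at 19.2): 3.9, 9.1, 3.4, 15.6, 15.3, 19.2, 7.1, 10.1, 2.1, 14.8.
Cumulative: 3.9, 13.0, 16.4, 32.0, 47.3, 66.5, 73.6, 83.7, 85.8, 100.6.
The total first reaches 67 DD on day 7.

day 7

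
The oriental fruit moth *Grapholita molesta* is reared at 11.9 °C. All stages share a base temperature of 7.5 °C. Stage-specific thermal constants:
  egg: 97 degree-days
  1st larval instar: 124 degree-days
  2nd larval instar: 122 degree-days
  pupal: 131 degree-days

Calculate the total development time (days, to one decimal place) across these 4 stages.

Daily accumulation at 11.9 °C = 11.9 − 7.5 = 4.4 DD/day.
Total K = 97 + 124 + 122 + 131 = 474 DD.
Total duration = 474 / 4.4 = 107.727 ≈ 107.7 days.

107.7 days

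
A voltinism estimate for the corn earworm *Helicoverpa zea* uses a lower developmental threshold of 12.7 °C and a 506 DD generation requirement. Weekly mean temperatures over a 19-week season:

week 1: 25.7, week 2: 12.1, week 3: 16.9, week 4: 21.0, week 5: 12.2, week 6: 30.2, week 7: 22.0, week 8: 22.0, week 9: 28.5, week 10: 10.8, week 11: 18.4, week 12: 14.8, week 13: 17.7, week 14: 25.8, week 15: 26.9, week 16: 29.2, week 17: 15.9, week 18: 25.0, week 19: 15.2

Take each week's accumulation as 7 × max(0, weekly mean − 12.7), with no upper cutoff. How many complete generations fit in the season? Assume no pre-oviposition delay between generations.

Weekly DD (7 × max(0, T̄ − 12.7)): 91.0, 0.0, 29.4, 58.1, 0.0, 122.5, 65.1, 65.1, 110.6, 0.0, 39.9, 14.7, 35.0, 91.7, 99.4, 115.5, 22.4, 86.1, 17.5.
Season total = 1064.0 DD.
Complete generations = ⌊1064.0 / 506⌋ = 2.

2 generations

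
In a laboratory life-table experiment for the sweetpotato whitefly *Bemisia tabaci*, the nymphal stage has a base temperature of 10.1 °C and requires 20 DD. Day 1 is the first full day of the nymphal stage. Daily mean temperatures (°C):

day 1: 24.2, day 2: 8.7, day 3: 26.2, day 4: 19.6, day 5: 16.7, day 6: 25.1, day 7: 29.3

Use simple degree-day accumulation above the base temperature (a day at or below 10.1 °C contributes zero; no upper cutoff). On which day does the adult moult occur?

day 3

Daily DD above 10.1 °C: 14.1, 0.0, 16.1, 9.5, 6.6, 15.0, 19.2.
Cumulative: 14.1, 14.1, 30.2, 39.7, 46.3, 61.3, 80.5.
The total first reaches 20 DD on day 3.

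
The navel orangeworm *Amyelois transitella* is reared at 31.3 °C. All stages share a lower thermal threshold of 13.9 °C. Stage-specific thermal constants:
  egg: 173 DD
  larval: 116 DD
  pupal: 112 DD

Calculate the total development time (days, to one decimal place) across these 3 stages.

Daily accumulation at 31.3 °C = 31.3 − 13.9 = 17.4 DD/day.
Total K = 173 + 116 + 112 = 401 DD.
Total duration = 401 / 17.4 = 23.046 ≈ 23.0 days.

23.0 days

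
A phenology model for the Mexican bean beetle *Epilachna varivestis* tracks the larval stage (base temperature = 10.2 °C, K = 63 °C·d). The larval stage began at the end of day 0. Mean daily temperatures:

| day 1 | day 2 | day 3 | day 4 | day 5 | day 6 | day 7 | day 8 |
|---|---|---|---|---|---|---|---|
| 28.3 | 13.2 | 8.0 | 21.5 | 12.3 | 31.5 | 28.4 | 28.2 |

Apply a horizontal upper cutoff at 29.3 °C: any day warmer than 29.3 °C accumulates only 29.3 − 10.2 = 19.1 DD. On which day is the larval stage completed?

Daily DD above 10.2 °C (capped at 19.1): 18.1, 3.0, 0.0, 11.3, 2.1, 19.1, 18.2, 18.0.
Cumulative: 18.1, 21.1, 21.1, 32.4, 34.5, 53.6, 71.8, 89.8.
The total first reaches 63 DD on day 7.

day 7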